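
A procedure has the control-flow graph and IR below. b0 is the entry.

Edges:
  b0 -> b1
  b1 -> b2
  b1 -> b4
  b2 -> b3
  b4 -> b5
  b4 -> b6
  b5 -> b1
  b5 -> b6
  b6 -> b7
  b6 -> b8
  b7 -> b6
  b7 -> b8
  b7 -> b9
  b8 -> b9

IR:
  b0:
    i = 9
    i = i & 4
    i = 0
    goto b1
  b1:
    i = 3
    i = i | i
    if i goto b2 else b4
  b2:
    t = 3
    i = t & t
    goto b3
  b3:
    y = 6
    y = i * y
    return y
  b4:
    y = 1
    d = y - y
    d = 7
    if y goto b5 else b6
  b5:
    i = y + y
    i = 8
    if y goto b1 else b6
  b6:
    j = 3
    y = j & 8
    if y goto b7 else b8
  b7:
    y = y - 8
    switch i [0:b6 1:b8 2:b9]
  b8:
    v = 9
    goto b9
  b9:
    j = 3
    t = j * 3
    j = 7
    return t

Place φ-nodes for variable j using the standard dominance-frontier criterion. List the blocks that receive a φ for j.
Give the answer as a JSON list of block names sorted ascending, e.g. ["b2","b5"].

idom tree: b1←b0 b2←b1 b3←b2 b4←b1 b5←b4 b6←b4 b7←b6 b8←b6 b9←b6
Join-block Dom:
  b1: preds {b0,b5}: {b0} ∩ {b0,b1,b4,b5} = {b0}; idom=b0
  b6: preds {b4,b5,b7}: {b0,b1,b4} ∩ {b0,b1,b4,b5} ∩ {b0,b1,b4,b6,b7} = {b0,b1,b4}; idom=b4
  b8: preds {b6,b7}: {b0,b1,b4,b6} ∩ {b0,b1,b4,b6,b7} = {b0,b1,b4,b6}; idom=b6
  b9: preds {b7,b8}: {b0,b1,b4,b6,b7} ∩ {b0,b1,b4,b6,b8} = {b0,b1,b4,b6}; idom=b6

Frontier:
  b1←b0: walk · to b0
  b1←b5: walk b5→b4→b1 to b0
  b6←b4: walk · to b4
  b6←b5: walk b5 to b4
  b6←b7: walk b7→b6 to b4
  b8←b6: walk · to b6
  b8←b7: walk b7 to b6
  b9←b7: walk b7 to b6
  b9←b8: walk b8 to b6
  b0 → ∅
  b1 → {b1}
  b2 → ∅
  b3 → ∅
  b4 → {b1}
  b5 → {b1,b6}
  b6 → {b6}
  b7 → {b6,b8,b9}
  b8 → {b9}
  b9 → ∅

φ for j: defs {b6,b9}
  DF⁺ = {b6}

Answer: ["b6"]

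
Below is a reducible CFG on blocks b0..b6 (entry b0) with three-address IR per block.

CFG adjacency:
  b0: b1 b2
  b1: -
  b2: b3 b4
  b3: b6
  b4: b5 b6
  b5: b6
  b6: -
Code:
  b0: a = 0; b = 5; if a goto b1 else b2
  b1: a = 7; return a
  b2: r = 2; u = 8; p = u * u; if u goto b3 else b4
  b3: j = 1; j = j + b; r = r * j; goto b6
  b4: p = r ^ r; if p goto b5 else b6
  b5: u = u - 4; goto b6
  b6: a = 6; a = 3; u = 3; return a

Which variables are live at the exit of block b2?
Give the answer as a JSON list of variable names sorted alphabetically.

Per-block:
  b0: def={a,b} ue=∅
  b1: def={a} ue=∅
  b2: def={p,r,u} ue=∅
  b3: def={j,r} ue={b,r}
  b4: def={p} ue={r}
  b5: def={u} ue={u}
  b6: def={a,u} ue=∅

Live sets:
  live b0: ∅→{b}
  live b1: ∅→∅
  live b2: {b}→{b,r,u}
  live b3: {b,r}→∅
  live b4: {r,u}→{u}
  live b5: {u}→∅
  live b6: ∅→∅

live-out(b2) = ["b", "r", "u"]

Answer: ["b", "r", "u"]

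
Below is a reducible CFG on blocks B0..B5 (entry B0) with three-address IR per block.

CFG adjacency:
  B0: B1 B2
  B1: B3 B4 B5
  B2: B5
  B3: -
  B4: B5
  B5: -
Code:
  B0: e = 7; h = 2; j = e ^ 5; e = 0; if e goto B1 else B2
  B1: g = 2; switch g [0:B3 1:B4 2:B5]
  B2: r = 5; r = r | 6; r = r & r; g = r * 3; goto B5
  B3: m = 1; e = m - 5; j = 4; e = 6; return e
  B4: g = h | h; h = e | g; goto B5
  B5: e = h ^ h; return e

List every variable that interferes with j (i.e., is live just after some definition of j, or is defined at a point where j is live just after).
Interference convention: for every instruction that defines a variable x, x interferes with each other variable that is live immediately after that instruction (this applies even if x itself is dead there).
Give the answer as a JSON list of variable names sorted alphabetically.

Block summaries:
  B0: def={e,h,j} ue=∅
  B1: def={g} ue=∅
  B2: def={g,r} ue=∅
  B3: def={e,j,m} ue=∅
  B4: def={g,h} ue={e,h}
  B5: def={e} ue={h}

Live sets:
  live B0: ∅→{e,h}
  live B1: {e,h}→{e,h}
  live B2: {h}→{h}
  live B3: ∅→∅
  live B4: {e,h}→{h}
  live B5: {h}→∅

Interfere edges:
  e: {g,h}
  g: {e,h}
  h: {e,g,j,r}
  j: {h}
  m: ∅
  r: {h}

N(j) = ["h"]

Answer: ["h"]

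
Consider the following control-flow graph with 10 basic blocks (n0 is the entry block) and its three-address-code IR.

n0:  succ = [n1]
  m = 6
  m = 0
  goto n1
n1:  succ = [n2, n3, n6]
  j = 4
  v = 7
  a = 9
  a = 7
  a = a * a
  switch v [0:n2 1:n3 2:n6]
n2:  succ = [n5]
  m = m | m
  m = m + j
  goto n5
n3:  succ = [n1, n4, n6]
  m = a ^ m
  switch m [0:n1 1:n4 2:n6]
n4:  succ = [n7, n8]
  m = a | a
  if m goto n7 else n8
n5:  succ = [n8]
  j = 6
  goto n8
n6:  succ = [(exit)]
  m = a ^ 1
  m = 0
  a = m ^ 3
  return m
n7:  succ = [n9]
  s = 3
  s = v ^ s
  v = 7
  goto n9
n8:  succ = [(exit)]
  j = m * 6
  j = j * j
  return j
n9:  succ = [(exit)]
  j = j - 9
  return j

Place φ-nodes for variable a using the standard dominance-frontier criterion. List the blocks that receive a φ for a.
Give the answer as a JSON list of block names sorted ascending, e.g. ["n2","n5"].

Answer: ["n1"]

Derivation:
idom tree: n1←n0 n2←n1 n3←n1 n4←n3 n5←n2 n6←n1 n7←n4 n8←n1 n9←n7
Join-block Dom:
  n1: preds {n0,n3}: {n0} ∩ {n0,n1,n3} = {n0}; idom=n0
  n6: preds {n1,n3}: {n0,n1} ∩ {n0,n1,n3} = {n0,n1}; idom=n1
  n8: preds {n4,n5}: {n0,n1,n3,n4} ∩ {n0,n1,n2,n5} = {n0,n1}; idom=n1

DF walk-up:
  join n1 pred n0: · stop@n0
  join n1 pred n3: n3→n1 stop@n0
  join n6 pred n1: · stop@n1
  join n6 pred n3: n3 stop@n1
  join n8 pred n4: n4→n3 stop@n1
  join n8 pred n5: n5→n2 stop@n1
  n0 → ∅
  n1 → {n1}
  n2 → {n8}
  n3 → {n1,n6,n8}
  n4 → {n8}
  n5 → {n8}
  n6 → ∅
  n7 → ∅
  n8 → ∅
  n9 → ∅

φ for a: defs {n1,n6}
  DF⁺ = {n1}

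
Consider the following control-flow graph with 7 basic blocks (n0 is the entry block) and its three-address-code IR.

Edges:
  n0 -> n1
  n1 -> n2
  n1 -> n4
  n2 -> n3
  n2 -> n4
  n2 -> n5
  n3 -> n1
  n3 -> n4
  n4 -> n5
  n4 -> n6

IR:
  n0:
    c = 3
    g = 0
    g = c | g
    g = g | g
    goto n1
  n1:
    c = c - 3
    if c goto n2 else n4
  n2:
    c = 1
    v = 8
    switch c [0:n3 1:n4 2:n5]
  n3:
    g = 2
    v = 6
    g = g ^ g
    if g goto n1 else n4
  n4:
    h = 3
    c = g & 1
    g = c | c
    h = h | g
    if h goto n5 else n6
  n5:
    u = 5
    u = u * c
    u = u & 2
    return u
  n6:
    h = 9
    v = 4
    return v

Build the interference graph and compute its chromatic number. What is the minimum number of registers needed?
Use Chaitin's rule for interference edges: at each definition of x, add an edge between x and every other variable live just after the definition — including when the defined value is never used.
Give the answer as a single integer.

Per-block:
  n0 def {c,g} use ∅
  n1 def {c} use {c}
  n2 def {c,v} use ∅
  n3 def {g,v} use ∅
  n4 def {c,g,h} use {g}
  n5 def {u} use {c}
  n6 def {h,v} use ∅

Backward fixpoint:
  live n0: ∅→{c,g}
  live n1: {c,g}→{g}
  live n2: {g}→{c,g}
  live n3: {c}→{c,g}
  live n4: {g}→{c}
  live n5: {c}→∅
  live n6: ∅→∅

Interference:
  c — {g,h,u,v}
  g — {c,h,v}
  h — {c,g}
  u — {c}
  v — {c,g}

Colouring:
  lower bound: {c,g,h} mutually conflict ⇒ χ ≥ 3
  3-colouring: c0={c}  c1={g,u}  c2={h,v}
  χ = 3

Answer: 3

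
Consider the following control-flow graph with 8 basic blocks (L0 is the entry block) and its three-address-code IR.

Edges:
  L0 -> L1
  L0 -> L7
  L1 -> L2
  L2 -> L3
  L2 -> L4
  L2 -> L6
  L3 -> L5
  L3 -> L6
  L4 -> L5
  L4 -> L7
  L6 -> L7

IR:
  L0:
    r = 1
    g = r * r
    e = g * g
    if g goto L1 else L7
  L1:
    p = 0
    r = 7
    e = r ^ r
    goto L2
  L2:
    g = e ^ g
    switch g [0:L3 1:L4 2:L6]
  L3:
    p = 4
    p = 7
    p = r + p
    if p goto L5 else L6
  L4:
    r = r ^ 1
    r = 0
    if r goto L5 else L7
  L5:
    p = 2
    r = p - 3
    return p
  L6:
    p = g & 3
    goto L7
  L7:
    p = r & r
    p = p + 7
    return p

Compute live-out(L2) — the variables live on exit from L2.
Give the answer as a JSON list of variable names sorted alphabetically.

Per-block:
  L0: def={e,g,r} ue=∅
  L1: def={e,p,r} ue=∅
  L2: def={g} ue={e,g}
  L3: def={p} ue={r}
  L4: def={r} ue={r}
  L5: def={p,r} ue=∅
  L6: def={p} ue={g}
  L7: def={p} ue={r}

Live sets:
  L0 li=∅ lo={g,r}
  L1 li={g} lo={e,g,r}
  L2 li={e,g,r} lo={g,r}
  L3 li={g,r} lo={g,r}
  L4 li={r} lo={r}
  L5 li=∅ lo=∅
  L6 li={g,r} lo={r}
  L7 li={r} lo=∅

live-out(L2) = ["g", "r"]

Answer: ["g", "r"]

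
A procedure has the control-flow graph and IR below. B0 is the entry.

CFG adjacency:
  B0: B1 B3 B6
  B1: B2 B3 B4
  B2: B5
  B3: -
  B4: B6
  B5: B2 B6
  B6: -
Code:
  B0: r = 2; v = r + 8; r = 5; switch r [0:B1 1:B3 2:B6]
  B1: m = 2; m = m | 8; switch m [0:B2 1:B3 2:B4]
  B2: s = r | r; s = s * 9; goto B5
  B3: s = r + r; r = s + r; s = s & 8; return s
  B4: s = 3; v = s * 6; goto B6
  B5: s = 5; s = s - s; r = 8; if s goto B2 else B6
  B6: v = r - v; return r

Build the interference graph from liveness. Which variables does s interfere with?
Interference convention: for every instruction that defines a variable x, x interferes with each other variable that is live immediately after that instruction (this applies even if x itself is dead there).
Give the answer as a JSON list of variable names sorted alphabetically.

def/use:
  B0: {r,v} / ∅
  B1: {m} / ∅
  B2: {s} / {r}
  B3: {r,s} / {r}
  B4: {s,v} / ∅
  B5: {r,s} / ∅
  B6: {v} / {r,v}

Live sets:
  B0 li=∅ lo={r,v}
  B1 li={r,v} lo={r,v}
  B2 li={r,v} lo={v}
  B3 li={r} lo=∅
  B4 li={r} lo={r,v}
  B5 li={v} lo={r,v}
  B6 li={r,v} lo=∅

Conflict graph:
  m: {r,v}
  r: {m,s,v}
  s: {r,v}
  v: {m,r,s}

N(s) = ["r", "v"]

Answer: ["r", "v"]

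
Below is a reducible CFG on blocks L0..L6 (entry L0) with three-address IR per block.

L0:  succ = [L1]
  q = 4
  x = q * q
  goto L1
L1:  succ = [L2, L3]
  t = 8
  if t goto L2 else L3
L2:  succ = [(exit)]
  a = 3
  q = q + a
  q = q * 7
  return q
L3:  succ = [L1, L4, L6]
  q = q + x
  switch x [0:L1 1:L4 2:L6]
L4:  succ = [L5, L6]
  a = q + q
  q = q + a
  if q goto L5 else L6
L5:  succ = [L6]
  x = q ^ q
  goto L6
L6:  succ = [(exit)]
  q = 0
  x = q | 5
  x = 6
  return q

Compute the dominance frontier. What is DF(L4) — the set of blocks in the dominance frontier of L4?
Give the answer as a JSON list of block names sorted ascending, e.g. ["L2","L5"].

Answer: ["L6"]

Working:
idom tree: L1←L0 L2←L1 L3←L1 L4←L3 L5←L4 L6←L3
Dom at joins:
  L1: preds {L0,L3}: {L0} ∩ {L0,L1,L3} = {L0}; idom=L0
  L6: preds {L3,L4,L5}: {L0,L1,L3} ∩ {L0,L1,L3,L4} ∩ {L0,L1,L3,L4,L5} = {L0,L1,L3}; idom=L3

DF derivation:
  join L1 pred L0: · stop@L0
  join L1 pred L3: L3→L1 stop@L0
  join L6 pred L3: · stop@L3
  join L6 pred L4: L4 stop@L3
  join L6 pred L5: L5→L4 stop@L3
  L0 → ∅
  L1 → {L1}
  L2 → ∅
  L3 → {L1}
  L4 → {L6}
  L5 → {L6}
  L6 → ∅

DF(L4) = ["L6"]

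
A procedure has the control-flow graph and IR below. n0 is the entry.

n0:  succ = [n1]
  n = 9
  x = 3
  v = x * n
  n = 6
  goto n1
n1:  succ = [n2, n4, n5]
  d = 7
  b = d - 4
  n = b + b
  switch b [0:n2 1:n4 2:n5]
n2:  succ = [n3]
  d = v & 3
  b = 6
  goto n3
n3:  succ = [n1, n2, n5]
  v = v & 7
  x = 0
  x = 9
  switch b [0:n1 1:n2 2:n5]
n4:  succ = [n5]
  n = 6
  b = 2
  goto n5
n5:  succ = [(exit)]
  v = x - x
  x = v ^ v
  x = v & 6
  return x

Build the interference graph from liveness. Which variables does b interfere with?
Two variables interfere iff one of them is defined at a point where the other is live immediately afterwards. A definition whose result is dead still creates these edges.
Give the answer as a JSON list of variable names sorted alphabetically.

def/use:
  n0: def={n,v,x} ue=∅
  n1: def={b,d,n} ue=∅
  n2: def={b,d} ue={v}
  n3: def={v,x} ue={b,v}
  n4: def={b,n} ue=∅
  n5: def={v,x} ue={x}

Backward fixpoint:
  n0 li=∅ lo={v,x}
  n1 li={v,x} lo={v,x}
  n2 li={v} lo={b,v}
  n3 li={b,v} lo={v,x}
  n4 li={x} lo={x}
  n5 li={x} lo=∅

Interfere edges:
  b↔{n,v,x}
  d↔{v,x}
  n↔{b,v,x}
  v↔{b,d,n,x}
  x↔{b,d,n,v}

N(b) = ["n", "v", "x"]

Answer: ["n", "v", "x"]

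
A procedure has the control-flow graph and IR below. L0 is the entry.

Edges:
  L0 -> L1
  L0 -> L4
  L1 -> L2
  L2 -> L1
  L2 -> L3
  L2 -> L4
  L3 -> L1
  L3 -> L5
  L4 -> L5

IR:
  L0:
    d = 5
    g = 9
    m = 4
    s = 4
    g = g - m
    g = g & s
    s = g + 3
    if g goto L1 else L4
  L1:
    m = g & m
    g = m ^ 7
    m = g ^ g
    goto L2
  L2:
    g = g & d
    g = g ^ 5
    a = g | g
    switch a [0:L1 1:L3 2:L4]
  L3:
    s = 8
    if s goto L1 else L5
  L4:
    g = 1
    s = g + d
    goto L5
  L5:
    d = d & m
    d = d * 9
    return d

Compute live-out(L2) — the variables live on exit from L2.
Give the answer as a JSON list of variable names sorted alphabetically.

Answer: ["d", "g", "m"]

Derivation:
Per-block:
  L0 def {d,g,m,s} use ∅
  L1 def {g,m} use {g,m}
  L2 def {a,g} use {d,g}
  L3 def {s} use ∅
  L4 def {g,s} use {d}
  L5 def {d} use {d,m}

Liveness:
  L0 li=∅ lo={d,g,m}
  L1 li={d,g,m} lo={d,g,m}
  L2 li={d,g,m} lo={d,g,m}
  L3 li={d,g,m} lo={d,g,m}
  L4 li={d,m} lo={d,m}
  L5 li={d,m} lo=∅

live-out(L2) = ["d", "g", "m"]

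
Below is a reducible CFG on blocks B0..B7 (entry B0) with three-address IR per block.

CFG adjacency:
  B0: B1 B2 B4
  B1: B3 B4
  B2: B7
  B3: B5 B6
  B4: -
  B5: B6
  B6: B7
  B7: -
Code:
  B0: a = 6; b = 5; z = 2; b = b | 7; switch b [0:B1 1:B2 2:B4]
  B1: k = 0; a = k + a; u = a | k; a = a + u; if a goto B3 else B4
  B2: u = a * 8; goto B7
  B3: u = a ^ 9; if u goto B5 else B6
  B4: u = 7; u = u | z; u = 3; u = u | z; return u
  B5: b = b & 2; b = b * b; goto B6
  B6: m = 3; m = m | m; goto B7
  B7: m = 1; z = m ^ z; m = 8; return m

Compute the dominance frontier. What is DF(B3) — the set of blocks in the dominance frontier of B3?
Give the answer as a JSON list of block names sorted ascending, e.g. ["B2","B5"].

Answer: ["B7"]

Working:
idom tree: B1←B0 B2←B0 B3←B1 B4←B0 B5←B3 B6←B3 B7←B0
Dom at joins:
  B4: preds {B0,B1}: {B0} ∩ {B0,B1} = {B0}; idom=B0
  B6: preds {B3,B5}: {B0,B1,B3} ∩ {B0,B1,B3,B5} = {B0,B1,B3}; idom=B3
  B7: preds {B2,B6}: {B0,B2} ∩ {B0,B1,B3,B6} = {B0}; idom=B0

Frontier:
  B4←B0: walk · to B0
  B4←B1: walk B1 to B0
  B6←B3: walk · to B3
  B6←B5: walk B5 to B3
  B7←B2: walk B2 to B0
  B7←B6: walk B6→B3→B1 to B0
  B0: DF=∅
  B1: DF={B4,B7}
  B2: DF={B7}
  B3: DF={B7}
  B4: DF=∅
  B5: DF={B6}
  B6: DF={B7}
  B7: DF=∅

DF(B3) = ["B7"]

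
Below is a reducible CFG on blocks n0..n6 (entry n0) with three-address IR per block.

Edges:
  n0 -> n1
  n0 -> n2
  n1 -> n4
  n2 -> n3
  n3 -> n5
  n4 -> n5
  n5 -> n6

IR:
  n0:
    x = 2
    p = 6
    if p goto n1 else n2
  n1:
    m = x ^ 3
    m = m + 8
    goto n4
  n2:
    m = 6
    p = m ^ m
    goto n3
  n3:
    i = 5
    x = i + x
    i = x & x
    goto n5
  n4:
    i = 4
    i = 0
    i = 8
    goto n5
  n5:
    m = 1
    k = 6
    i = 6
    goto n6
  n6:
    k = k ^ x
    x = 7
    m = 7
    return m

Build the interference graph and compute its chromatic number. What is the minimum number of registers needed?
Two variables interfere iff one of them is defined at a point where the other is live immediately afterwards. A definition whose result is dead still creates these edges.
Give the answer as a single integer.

Answer: 3

Derivation:
Block summaries:
  n0 def {p,x} use ∅
  n1 def {m} use {x}
  n2 def {m,p} use ∅
  n3 def {i,x} use {x}
  n4 def {i} use ∅
  n5 def {i,k,m} use ∅
  n6 def {k,m,x} use {k,x}

Live sets:
  n0: in=∅ out={x}
  n1: in={x} out={x}
  n2: in={x} out={x}
  n3: in={x} out={x}
  n4: in={x} out={x}
  n5: in={x} out={k,x}
  n6: in={k,x} out=∅

Interference:
  i: {k,x}
  k: {i,x}
  m: {x}
  p: {x}
  x: {i,k,m,p}

Registers:
  lower bound: {i,k,x} mutually conflict ⇒ χ ≥ 3
  3-colouring: r0={x}  r1={i,m,p}  r2={k}
  χ = 3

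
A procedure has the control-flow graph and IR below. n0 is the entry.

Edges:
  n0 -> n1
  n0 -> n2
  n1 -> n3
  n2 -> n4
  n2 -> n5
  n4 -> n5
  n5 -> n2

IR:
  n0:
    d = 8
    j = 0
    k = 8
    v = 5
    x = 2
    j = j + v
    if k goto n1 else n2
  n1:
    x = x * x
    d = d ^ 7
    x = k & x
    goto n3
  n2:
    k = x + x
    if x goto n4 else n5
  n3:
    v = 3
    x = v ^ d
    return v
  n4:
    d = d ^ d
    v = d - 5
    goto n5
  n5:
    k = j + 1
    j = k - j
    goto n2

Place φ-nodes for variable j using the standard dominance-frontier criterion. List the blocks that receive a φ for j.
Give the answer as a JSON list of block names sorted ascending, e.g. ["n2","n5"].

idom tree: n1←n0 n2←n0 n3←n1 n4←n2 n5←n2
Dom at joins:
  n2: preds {n0,n5}: {n0} ∩ {n0,n2,n5} = {n0}; idom=n0
  n5: preds {n2,n4}: {n0,n2} ∩ {n0,n2,n4} = {n0,n2}; idom=n2

DF derivation:
  join n2 pred n0: · stop@n0
  join n2 pred n5: n5→n2 stop@n0
  join n5 pred n2: · stop@n2
  join n5 pred n4: n4 stop@n2
  n0: DF=∅
  n1: DF=∅
  n2: DF={n2}
  n3: DF=∅
  n4: DF={n5}
  n5: DF={n2}

φ for j: defs {n0,n5}
  DF⁺ = {n2}

Answer: ["n2"]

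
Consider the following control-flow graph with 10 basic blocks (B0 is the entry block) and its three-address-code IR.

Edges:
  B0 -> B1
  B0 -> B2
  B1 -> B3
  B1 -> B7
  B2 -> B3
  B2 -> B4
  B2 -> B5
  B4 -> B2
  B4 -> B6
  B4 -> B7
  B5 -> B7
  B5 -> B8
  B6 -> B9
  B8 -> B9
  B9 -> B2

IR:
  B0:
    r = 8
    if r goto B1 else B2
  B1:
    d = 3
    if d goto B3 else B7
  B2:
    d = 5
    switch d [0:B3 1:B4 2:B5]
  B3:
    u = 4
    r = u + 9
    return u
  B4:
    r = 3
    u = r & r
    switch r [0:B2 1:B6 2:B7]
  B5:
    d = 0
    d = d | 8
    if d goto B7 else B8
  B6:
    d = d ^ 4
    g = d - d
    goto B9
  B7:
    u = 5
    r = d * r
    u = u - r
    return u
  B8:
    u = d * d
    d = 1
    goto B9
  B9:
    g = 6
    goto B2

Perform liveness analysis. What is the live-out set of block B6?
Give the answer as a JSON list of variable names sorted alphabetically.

Answer: ["r"]

Working:
def/use:
  B0 def {r} use ∅
  B1 def {d} use ∅
  B2 def {d} use ∅
  B3 def {r,u} use ∅
  B4 def {r,u} use ∅
  B5 def {d} use ∅
  B6 def {d,g} use {d}
  B7 def {r,u} use {d,r}
  B8 def {d,u} use {d}
  B9 def {g} use ∅

Live sets:
  B0: in=∅ out={r}
  B1: in={r} out={d,r}
  B2: in={r} out={d,r}
  B3: in=∅ out=∅
  B4: in={d} out={d,r}
  B5: in={r} out={d,r}
  B6: in={d,r} out={r}
  B7: in={d,r} out=∅
  B8: in={d,r} out={r}
  B9: in={r} out={r}

live-out(B6) = ["r"]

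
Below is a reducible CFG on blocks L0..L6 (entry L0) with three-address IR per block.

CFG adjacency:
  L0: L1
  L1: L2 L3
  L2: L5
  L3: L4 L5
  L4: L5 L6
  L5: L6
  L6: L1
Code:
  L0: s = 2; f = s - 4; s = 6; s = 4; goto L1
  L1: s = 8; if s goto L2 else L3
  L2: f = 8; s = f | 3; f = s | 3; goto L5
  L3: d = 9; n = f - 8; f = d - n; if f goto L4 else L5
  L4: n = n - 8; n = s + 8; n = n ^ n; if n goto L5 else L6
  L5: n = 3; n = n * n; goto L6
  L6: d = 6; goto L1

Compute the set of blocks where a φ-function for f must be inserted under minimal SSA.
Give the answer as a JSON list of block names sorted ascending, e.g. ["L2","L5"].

Answer: ["L1", "L5", "L6"]

Derivation:
idom tree: L1←L0 L2←L1 L3←L1 L4←L3 L5←L1 L6←L1
Dom∩ at merges:
  L1: preds {L0,L6}: {L0} ∩ {L0,L1,L6} = {L0}; idom=L0
  L5: preds {L2,L3,L4}: {L0,L1,L2} ∩ {L0,L1,L3} ∩ {L0,L1,L3,L4} = {L0,L1}; idom=L1
  L6: preds {L4,L5}: {L0,L1,L3,L4} ∩ {L0,L1,L5} = {L0,L1}; idom=L1

DF derivation:
  join L1 pred L0: · stop@L0
  join L1 pred L6: L6→L1 stop@L0
  join L5 pred L2: L2 stop@L1
  join L5 pred L3: L3 stop@L1
  join L5 pred L4: L4→L3 stop@L1
  join L6 pred L4: L4→L3 stop@L1
  join L6 pred L5: L5 stop@L1
  DF(L0)=∅
  DF(L1)={L1}
  DF(L2)={L5}
  DF(L3)={L5,L6}
  DF(L4)={L5,L6}
  DF(L5)={L6}
  DF(L6)={L1}

φ for f: defs {L0,L2,L3}
  DF⁺ = {L1,L5,L6}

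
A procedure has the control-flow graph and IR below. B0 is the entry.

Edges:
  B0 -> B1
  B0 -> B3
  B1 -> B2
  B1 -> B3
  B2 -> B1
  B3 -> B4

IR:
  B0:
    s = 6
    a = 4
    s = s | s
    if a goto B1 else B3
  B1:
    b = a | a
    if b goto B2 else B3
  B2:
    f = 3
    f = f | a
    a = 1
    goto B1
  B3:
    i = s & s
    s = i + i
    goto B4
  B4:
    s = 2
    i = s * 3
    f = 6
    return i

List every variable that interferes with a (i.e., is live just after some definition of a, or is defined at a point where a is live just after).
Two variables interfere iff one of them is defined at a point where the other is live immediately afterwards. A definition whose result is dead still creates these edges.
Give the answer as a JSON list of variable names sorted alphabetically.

Answer: ["b", "f", "s"]

Derivation:
def/use:
  B0 def {a,s} use ∅
  B1 def {b} use {a}
  B2 def {a,f} use {a}
  B3 def {i,s} use {s}
  B4 def {f,i,s} use ∅

Live sets:
  B0 li=∅ lo={a,s}
  B1 li={a,s} lo={a,s}
  B2 li={a,s} lo={a,s}
  B3 li={s} lo=∅
  B4 li=∅ lo=∅

Conflict graph:
  a — {b,f,s}
  b — {a,s}
  f — {a,i,s}
  i — {f}
  s — {a,b,f}

N(a) = ["b", "f", "s"]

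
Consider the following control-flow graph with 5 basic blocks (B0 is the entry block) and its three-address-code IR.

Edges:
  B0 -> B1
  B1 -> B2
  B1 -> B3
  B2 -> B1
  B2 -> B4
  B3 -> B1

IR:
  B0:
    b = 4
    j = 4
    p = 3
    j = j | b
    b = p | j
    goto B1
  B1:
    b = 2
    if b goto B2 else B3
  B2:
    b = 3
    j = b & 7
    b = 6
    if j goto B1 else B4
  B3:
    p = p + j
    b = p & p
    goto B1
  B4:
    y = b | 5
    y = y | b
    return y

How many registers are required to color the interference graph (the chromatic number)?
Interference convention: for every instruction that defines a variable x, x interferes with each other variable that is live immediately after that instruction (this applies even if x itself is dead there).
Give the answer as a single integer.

Answer: 3

Working:
def/use:
  B0: {b,j,p} / ∅
  B1: {b} / ∅
  B2: {b,j} / ∅
  B3: {b,p} / {j,p}
  B4: {y} / {b}

Live sets:
  B0 li=∅ lo={j,p}
  B1 li={j,p} lo={j,p}
  B2 li={p} lo={b,j,p}
  B3 li={j,p} lo={j,p}
  B4 li={b} lo=∅

Interference:
  b — {j,p,y}
  j — {b,p}
  p — {b,j}
  y — {b}

Colouring:
  lower bound: {b,j,p} mutually conflict ⇒ χ ≥ 3
  3-colouring: r0={b}  r1={j,y}  r2={p}
  χ = 3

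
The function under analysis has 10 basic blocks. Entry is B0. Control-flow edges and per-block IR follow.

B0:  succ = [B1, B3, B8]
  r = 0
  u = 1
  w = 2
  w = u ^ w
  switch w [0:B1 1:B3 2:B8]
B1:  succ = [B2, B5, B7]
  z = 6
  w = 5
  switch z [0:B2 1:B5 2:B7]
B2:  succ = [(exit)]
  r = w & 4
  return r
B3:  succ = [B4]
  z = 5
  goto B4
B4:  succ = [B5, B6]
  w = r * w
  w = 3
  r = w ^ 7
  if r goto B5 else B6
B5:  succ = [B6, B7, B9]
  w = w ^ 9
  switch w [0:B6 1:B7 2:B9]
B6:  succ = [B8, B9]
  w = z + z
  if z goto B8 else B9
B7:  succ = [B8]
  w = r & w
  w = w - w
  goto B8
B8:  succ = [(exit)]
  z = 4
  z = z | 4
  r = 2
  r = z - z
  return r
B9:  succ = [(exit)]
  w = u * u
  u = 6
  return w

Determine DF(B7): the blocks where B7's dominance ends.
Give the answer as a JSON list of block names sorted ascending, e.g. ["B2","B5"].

Answer: ["B8"]

Derivation:
idom tree: B1←B0 B2←B1 B3←B0 B4←B3 B5←B0 B6←B0 B7←B0 B8←B0 B9←B0
Dom at joins:
  B5: preds {B1,B4}: {B0,B1} ∩ {B0,B3,B4} = {B0}; idom=B0
  B6: preds {B4,B5}: {B0,B3,B4} ∩ {B0,B5} = {B0}; idom=B0
  B7: preds {B1,B5}: {B0,B1} ∩ {B0,B5} = {B0}; idom=B0
  B8: preds {B0,B6,B7}: {B0} ∩ {B0,B6} ∩ {B0,B7} = {B0}; idom=B0
  B9: preds {B5,B6}: {B0,B5} ∩ {B0,B6} = {B0}; idom=B0

DF derivation:
  join B5 pred B1: B1 stop@B0
  join B5 pred B4: B4→B3 stop@B0
  join B6 pred B4: B4→B3 stop@B0
  join B6 pred B5: B5 stop@B0
  join B7 pred B1: B1 stop@B0
  join B7 pred B5: B5 stop@B0
  join B8 pred B0: · stop@B0
  join B8 pred B6: B6 stop@B0
  join B8 pred B7: B7 stop@B0
  join B9 pred B5: B5 stop@B0
  join B9 pred B6: B6 stop@B0
  B0 → ∅
  B1 → {B5,B7}
  B2 → ∅
  B3 → {B5,B6}
  B4 → {B5,B6}
  B5 → {B6,B7,B9}
  B6 → {B8,B9}
  B7 → {B8}
  B8 → ∅
  B9 → ∅

DF(B7) = ["B8"]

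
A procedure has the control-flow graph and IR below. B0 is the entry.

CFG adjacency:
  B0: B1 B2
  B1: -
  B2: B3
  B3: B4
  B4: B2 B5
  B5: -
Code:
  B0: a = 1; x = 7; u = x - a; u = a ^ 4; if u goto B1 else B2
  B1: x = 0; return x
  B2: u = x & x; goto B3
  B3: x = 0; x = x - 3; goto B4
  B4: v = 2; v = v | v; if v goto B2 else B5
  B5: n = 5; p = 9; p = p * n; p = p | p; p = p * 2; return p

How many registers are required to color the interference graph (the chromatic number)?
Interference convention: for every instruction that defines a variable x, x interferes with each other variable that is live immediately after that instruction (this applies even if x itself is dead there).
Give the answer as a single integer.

Answer: 3

Derivation:
Per-block:
  B0: {a,u,x} / ∅
  B1: {x} / ∅
  B2: {u} / {x}
  B3: {x} / ∅
  B4: {v} / ∅
  B5: {n,p} / ∅

Live sets:
  B0 li=∅ lo={x}
  B1 li=∅ lo=∅
  B2 li={x} lo=∅
  B3 li=∅ lo={x}
  B4 li={x} lo={x}
  B5 li=∅ lo=∅

Interfere edges:
  a: {u,x}
  n: {p}
  p: {n}
  u: {a,x}
  v: {x}
  x: {a,u,v}

Chromatic number:
  lower bound: {a,u,x} mutually conflict ⇒ χ ≥ 3
  assign a→c1 n→c0 p→c1 u→c2 v→c1 x→c0 — no edge inside a register ⇒ χ ≤ 3
  χ = 3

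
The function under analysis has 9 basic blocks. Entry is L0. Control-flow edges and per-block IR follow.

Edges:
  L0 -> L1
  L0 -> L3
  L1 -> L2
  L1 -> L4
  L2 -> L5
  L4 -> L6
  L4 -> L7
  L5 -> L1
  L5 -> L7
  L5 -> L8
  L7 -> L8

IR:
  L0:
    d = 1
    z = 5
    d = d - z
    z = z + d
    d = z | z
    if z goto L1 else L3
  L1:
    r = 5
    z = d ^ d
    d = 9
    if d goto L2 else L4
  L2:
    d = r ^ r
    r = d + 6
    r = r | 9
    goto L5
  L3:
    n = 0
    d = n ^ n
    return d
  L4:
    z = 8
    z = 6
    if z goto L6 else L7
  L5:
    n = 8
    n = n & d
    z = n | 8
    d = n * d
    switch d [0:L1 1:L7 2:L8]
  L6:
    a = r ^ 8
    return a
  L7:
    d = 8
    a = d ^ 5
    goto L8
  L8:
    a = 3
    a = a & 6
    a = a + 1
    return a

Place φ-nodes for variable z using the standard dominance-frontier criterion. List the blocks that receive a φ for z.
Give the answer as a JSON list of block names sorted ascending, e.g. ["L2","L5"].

Answer: ["L1", "L7", "L8"]

Derivation:
idom tree: L1←L0 L2←L1 L3←L0 L4←L1 L5←L2 L6←L4 L7←L1 L8←L1
Dom at joins:
  L1: preds {L0,L5}: {L0} ∩ {L0,L1,L2,L5} = {L0}; idom=L0
  L7: preds {L4,L5}: {L0,L1,L4} ∩ {L0,L1,L2,L5} = {L0,L1}; idom=L1
  L8: preds {L5,L7}: {L0,L1,L2,L5} ∩ {L0,L1,L7} = {L0,L1}; idom=L1

DF walk-up:
  join L1 pred L0: · stop@L0
  join L1 pred L5: L5→L2→L1 stop@L0
  join L7 pred L4: L4 stop@L1
  join L7 pred L5: L5→L2 stop@L1
  join L8 pred L5: L5→L2 stop@L1
  join L8 pred L7: L7 stop@L1
  L0: DF=∅
  L1: DF={L1}
  L2: DF={L1,L7,L8}
  L3: DF=∅
  L4: DF={L7}
  L5: DF={L1,L7,L8}
  L6: DF=∅
  L7: DF={L8}
  L8: DF=∅

φ for z: defs {L0,L1,L4,L5}
  DF⁺ = {L1,L7,L8}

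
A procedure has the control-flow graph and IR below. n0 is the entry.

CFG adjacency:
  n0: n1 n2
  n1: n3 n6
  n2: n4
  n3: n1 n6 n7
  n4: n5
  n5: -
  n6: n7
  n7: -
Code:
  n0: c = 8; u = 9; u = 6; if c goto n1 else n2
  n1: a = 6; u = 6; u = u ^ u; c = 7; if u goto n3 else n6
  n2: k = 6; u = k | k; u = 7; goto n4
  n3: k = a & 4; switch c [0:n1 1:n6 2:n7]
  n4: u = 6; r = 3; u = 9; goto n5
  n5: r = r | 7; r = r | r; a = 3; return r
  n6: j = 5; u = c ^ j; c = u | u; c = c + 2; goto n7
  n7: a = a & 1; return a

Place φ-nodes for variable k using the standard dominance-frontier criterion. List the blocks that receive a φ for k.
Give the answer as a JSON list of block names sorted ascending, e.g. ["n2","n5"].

Answer: ["n1", "n6", "n7"]

Derivation:
idom tree: n1←n0 n2←n0 n3←n1 n4←n2 n5←n4 n6←n1 n7←n1
Dom∩ at merges:
  n1: preds {n0,n3}: {n0} ∩ {n0,n1,n3} = {n0}; idom=n0
  n6: preds {n1,n3}: {n0,n1} ∩ {n0,n1,n3} = {n0,n1}; idom=n1
  n7: preds {n3,n6}: {n0,n1,n3} ∩ {n0,n1,n6} = {n0,n1}; idom=n1

DF walk-up:
  n1←n0: walk · to n0
  n1←n3: walk n3→n1 to n0
  n6←n1: walk · to n1
  n6←n3: walk n3 to n1
  n7←n3: walk n3 to n1
  n7←n6: walk n6 to n1
  DF(n0)=∅
  DF(n1)={n1}
  DF(n2)=∅
  DF(n3)={n1,n6,n7}
  DF(n4)=∅
  DF(n5)=∅
  DF(n6)={n7}
  DF(n7)=∅

φ for k: defs {n2,n3}
  DF⁺ = {n1,n6,n7}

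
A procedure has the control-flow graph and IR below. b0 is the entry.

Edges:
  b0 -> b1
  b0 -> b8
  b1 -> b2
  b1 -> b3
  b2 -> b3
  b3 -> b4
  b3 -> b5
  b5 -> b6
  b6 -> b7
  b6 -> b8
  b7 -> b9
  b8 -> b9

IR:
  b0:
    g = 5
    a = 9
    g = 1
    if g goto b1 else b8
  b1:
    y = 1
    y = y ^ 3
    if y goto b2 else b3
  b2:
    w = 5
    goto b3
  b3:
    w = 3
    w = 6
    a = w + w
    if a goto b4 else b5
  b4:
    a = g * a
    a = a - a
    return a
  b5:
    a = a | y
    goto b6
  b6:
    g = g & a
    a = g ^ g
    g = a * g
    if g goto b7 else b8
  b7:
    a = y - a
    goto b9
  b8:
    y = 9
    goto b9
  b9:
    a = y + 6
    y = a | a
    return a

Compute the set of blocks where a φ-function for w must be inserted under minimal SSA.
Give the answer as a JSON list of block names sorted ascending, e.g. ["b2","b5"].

Answer: ["b3", "b8", "b9"]

Derivation:
idom tree: b1←b0 b2←b1 b3←b1 b4←b3 b5←b3 b6←b5 b7←b6 b8←b0 b9←b0
Dom at joins:
  b3: preds {b1,b2}: {b0,b1} ∩ {b0,b1,b2} = {b0,b1}; idom=b1
  b8: preds {b0,b6}: {b0} ∩ {b0,b1,b3,b5,b6} = {b0}; idom=b0
  b9: preds {b7,b8}: {b0,b1,b3,b5,b6,b7} ∩ {b0,b8} = {b0}; idom=b0

DF derivation:
  b3←b1: walk · to b1
  b3←b2: walk b2 to b1
  b8←b0: walk · to b0
  b8←b6: walk b6→b5→b3→b1 to b0
  b9←b7: walk b7→b6→b5→b3→b1 to b0
  b9←b8: walk b8 to b0
  b0 → ∅
  b1 → {b8,b9}
  b2 → {b3}
  b3 → {b8,b9}
  b4 → ∅
  b5 → {b8,b9}
  b6 → {b8,b9}
  b7 → {b9}
  b8 → {b9}
  b9 → ∅

φ for w: defs {b2,b3}
  DF⁺ = {b3,b8,b9}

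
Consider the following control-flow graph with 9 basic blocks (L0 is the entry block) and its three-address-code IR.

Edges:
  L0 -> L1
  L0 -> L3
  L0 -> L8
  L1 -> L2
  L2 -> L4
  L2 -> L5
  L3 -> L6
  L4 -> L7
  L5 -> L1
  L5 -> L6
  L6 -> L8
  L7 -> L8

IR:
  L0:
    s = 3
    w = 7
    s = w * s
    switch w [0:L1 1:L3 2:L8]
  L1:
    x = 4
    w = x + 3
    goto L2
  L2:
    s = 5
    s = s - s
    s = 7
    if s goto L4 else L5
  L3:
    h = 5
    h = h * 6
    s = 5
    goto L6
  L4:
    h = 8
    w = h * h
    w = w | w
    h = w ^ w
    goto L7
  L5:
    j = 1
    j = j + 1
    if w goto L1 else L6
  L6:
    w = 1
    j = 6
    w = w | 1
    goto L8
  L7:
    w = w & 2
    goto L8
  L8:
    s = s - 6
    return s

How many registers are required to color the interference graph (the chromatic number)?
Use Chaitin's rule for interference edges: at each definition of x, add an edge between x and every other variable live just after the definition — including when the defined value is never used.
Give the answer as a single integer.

Per-block:
  L0: def={s,w} ue=∅
  L1: def={w,x} ue=∅
  L2: def={s} ue=∅
  L3: def={h,s} ue=∅
  L4: def={h,w} ue=∅
  L5: def={j} ue={w}
  L6: def={j,w} ue=∅
  L7: def={w} ue={w}
  L8: def={s} ue={s}

Live sets:
  live L0: ∅→{s}
  live L1: ∅→{w}
  live L2: {w}→{s,w}
  live L3: ∅→{s}
  live L4: {s}→{s,w}
  live L5: {s,w}→{s}
  live L6: {s}→{s}
  live L7: {s,w}→{s}
  live L8: {s}→∅

Conflict graph:
  h — {s,w}
  j — {s,w}
  s — {h,j,w}
  w — {h,j,s}
  x — ∅

Registers:
  lower bound: {h,s,w} mutually conflict ⇒ χ ≥ 3
  assign h→c2 j→c2 s→c0 w→c1 x→c0 — no edge inside a register ⇒ χ ≤ 3
  χ = 3

Answer: 3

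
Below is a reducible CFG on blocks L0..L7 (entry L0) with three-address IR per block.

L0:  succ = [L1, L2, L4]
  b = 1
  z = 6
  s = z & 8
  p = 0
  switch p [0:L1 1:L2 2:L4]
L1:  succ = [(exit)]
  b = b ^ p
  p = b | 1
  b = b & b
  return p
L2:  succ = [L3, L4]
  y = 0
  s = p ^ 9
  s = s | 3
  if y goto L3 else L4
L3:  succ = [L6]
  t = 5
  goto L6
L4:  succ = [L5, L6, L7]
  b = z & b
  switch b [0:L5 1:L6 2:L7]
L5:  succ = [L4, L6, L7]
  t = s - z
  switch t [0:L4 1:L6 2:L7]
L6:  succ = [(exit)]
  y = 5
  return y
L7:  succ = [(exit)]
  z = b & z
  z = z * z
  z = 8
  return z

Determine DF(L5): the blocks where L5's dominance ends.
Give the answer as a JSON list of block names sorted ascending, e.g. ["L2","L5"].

idom tree: L1←L0 L2←L0 L3←L2 L4←L0 L5←L4 L6←L0 L7←L4
Dom at joins:
  L4: preds {L0,L2,L5}: {L0} ∩ {L0,L2} ∩ {L0,L4,L5} = {L0}; idom=L0
  L6: preds {L3,L4,L5}: {L0,L2,L3} ∩ {L0,L4} ∩ {L0,L4,L5} = {L0}; idom=L0
  L7: preds {L4,L5}: {L0,L4} ∩ {L0,L4,L5} = {L0,L4}; idom=L4

Frontier:
  L4←L0: walk · to L0
  L4←L2: walk L2 to L0
  L4←L5: walk L5→L4 to L0
  L6←L3: walk L3→L2 to L0
  L6←L4: walk L4 to L0
  L6←L5: walk L5→L4 to L0
  L7←L4: walk · to L4
  L7←L5: walk L5 to L4
  L0: DF=∅
  L1: DF=∅
  L2: DF={L4,L6}
  L3: DF={L6}
  L4: DF={L4,L6}
  L5: DF={L4,L6,L7}
  L6: DF=∅
  L7: DF=∅

DF(L5) = ["L4", "L6", "L7"]

Answer: ["L4", "L6", "L7"]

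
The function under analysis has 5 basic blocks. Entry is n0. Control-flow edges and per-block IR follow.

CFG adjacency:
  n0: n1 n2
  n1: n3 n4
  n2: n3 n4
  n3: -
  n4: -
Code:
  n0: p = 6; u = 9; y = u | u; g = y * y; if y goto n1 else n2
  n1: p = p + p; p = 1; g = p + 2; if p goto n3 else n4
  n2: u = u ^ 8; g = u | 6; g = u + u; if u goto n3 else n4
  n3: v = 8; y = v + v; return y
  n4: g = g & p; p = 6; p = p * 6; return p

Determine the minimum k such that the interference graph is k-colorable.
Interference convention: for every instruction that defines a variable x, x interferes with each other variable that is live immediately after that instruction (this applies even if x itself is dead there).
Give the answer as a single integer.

Answer: 4

Working:
def/use:
  n0: def={g,p,u,y} ue=∅
  n1: def={g,p} ue={p}
  n2: def={g,u} ue={u}
  n3: def={v,y} ue=∅
  n4: def={g,p} ue={g,p}

Liveness:
  n0 li=∅ lo={p,u}
  n1 li={p} lo={g,p}
  n2 li={p,u} lo={g,p}
  n3 li=∅ lo=∅
  n4 li={g,p} lo=∅

Conflict graph:
  g: {p,u,y}
  p: {g,u,y}
  u: {g,p,y}
  v: ∅
  y: {g,p,u}

Registers:
  lower bound: {g,p,u,y} mutually conflict ⇒ χ ≥ 4
  4-colouring: r0={g,v}  r1={p}  r2={u}  r3={y}
  χ = 4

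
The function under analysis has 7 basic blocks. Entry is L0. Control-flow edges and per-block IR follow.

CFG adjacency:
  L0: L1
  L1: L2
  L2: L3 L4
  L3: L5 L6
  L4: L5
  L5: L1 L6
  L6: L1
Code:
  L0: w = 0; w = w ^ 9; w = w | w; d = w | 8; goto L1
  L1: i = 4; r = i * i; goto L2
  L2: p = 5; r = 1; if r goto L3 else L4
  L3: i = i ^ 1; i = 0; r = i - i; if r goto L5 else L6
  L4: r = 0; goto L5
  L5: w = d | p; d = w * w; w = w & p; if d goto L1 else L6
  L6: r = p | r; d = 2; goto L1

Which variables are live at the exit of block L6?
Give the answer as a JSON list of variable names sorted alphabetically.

Block summaries:
  L0: {d,w} / ∅
  L1: {i,r} / ∅
  L2: {p,r} / ∅
  L3: {i,r} / {i}
  L4: {r} / ∅
  L5: {d,w} / {d,p}
  L6: {d,r} / {p,r}

Live sets:
  live L0: ∅→{d}
  live L1: {d}→{d,i}
  live L2: {d,i}→{d,i,p}
  live L3: {d,i,p}→{d,p,r}
  live L4: {d,p}→{d,p,r}
  live L5: {d,p,r}→{d,p,r}
  live L6: {p,r}→{d}

live-out(L6) = ["d"]

Answer: ["d"]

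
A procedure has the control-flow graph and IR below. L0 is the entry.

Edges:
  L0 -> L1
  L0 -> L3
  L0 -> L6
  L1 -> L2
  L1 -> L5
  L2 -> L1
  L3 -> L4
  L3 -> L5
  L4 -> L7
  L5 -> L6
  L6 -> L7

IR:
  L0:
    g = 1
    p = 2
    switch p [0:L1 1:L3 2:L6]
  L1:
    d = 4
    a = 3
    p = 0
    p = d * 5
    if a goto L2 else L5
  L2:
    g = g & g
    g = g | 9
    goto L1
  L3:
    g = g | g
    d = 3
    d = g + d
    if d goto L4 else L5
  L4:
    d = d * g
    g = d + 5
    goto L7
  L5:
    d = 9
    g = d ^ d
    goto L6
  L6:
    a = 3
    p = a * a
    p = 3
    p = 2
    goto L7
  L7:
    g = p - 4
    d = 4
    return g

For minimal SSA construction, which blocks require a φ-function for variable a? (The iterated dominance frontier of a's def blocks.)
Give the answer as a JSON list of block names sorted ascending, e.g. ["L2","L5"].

idom tree: L1←L0 L2←L1 L3←L0 L4←L3 L5←L0 L6←L0 L7←L0
Dom at joins:
  L1: preds {L0,L2}: {L0} ∩ {L0,L1,L2} = {L0}; idom=L0
  L5: preds {L1,L3}: {L0,L1} ∩ {L0,L3} = {L0}; idom=L0
  L6: preds {L0,L5}: {L0} ∩ {L0,L5} = {L0}; idom=L0
  L7: preds {L4,L6}: {L0,L3,L4} ∩ {L0,L6} = {L0}; idom=L0

DF walk-up:
  join L1 pred L0: · stop@L0
  join L1 pred L2: L2→L1 stop@L0
  join L5 pred L1: L1 stop@L0
  join L5 pred L3: L3 stop@L0
  join L6 pred L0: · stop@L0
  join L6 pred L5: L5 stop@L0
  join L7 pred L4: L4→L3 stop@L0
  join L7 pred L6: L6 stop@L0
  L0: DF=∅
  L1: DF={L1,L5}
  L2: DF={L1}
  L3: DF={L5,L7}
  L4: DF={L7}
  L5: DF={L6}
  L6: DF={L7}
  L7: DF=∅

φ for a: defs {L1,L6}
  DF⁺ = {L1,L5,L6,L7}

Answer: ["L1", "L5", "L6", "L7"]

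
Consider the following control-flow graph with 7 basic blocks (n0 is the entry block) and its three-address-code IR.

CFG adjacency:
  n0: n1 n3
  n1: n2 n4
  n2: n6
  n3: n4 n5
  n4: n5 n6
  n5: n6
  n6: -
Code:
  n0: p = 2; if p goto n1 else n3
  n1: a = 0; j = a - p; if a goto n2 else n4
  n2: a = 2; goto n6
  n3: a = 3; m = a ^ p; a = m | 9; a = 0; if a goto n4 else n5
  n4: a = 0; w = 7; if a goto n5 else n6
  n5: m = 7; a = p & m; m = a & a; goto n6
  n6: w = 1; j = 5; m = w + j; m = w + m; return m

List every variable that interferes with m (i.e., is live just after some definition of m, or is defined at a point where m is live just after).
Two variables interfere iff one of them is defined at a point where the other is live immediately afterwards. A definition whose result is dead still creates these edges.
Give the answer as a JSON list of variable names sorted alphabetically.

Answer: ["p", "w"]

Working:
Per-block:
  n0 def {p} use ∅
  n1 def {a,j} use {p}
  n2 def {a} use ∅
  n3 def {a,m} use {p}
  n4 def {a,w} use ∅
  n5 def {a,m} use {p}
  n6 def {j,m,w} use ∅

Backward fixpoint:
  n0: in=∅ out={p}
  n1: in={p} out={p}
  n2: in=∅ out=∅
  n3: in={p} out={p}
  n4: in={p} out={p}
  n5: in={p} out=∅
  n6: in=∅ out=∅

Interfere edges:
  a: {j,p,w}
  j: {a,p,w}
  m: {p,w}
  p: {a,j,m,w}
  w: {a,j,m,p}

N(m) = ["p", "w"]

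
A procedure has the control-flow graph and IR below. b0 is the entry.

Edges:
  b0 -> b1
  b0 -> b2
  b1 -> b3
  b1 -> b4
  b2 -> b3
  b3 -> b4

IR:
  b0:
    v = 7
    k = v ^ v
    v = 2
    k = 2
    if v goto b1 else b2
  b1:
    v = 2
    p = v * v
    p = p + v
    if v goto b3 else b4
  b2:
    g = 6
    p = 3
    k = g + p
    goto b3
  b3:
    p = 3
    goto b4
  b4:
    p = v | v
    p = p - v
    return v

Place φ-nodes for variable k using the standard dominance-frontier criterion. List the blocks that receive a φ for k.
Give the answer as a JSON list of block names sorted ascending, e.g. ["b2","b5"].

Answer: ["b3", "b4"]

Analysis:
idom tree: b1←b0 b2←b0 b3←b0 b4←b0
Join-block Dom:
  b3: preds {b1,b2}: {b0,b1} ∩ {b0,b2} = {b0}; idom=b0
  b4: preds {b1,b3}: {b0,b1} ∩ {b0,b3} = {b0}; idom=b0

DF derivation:
  b3←b1: walk b1 to b0
  b3←b2: walk b2 to b0
  b4←b1: walk b1 to b0
  b4←b3: walk b3 to b0
  b0 → ∅
  b1 → {b3,b4}
  b2 → {b3}
  b3 → {b4}
  b4 → ∅

φ for k: defs {b0,b2}
  DF⁺ = {b3,b4}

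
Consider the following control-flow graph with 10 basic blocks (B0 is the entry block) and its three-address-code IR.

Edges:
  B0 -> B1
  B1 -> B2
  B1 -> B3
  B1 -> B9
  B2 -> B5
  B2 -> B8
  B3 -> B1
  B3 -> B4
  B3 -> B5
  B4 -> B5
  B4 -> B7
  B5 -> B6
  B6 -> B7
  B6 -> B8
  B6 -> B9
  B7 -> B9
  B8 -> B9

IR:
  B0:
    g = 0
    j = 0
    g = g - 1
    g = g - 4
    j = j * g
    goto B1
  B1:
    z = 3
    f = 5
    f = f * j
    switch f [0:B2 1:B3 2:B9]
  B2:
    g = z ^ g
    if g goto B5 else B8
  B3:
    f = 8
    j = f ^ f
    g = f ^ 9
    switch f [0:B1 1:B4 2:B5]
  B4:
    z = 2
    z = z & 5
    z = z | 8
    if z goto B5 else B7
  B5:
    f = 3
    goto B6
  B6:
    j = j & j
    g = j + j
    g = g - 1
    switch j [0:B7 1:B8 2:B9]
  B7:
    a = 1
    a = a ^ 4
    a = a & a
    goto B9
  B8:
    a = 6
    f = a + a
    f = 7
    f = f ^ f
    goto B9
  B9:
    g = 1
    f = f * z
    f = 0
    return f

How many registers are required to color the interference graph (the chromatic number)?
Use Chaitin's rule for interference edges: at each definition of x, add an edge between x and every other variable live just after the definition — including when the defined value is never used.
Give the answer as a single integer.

Answer: 4

Working:
Per-block:
  B0: def={g,j} ue=∅
  B1: def={f,z} ue={j}
  B2: def={g} ue={g,z}
  B3: def={f,g,j} ue=∅
  B4: def={z} ue=∅
  B5: def={f} ue=∅
  B6: def={g,j} ue={j}
  B7: def={a} ue=∅
  B8: def={a,f} ue=∅
  B9: def={f,g} ue={f,z}

Live sets:
  B0: in=∅ out={g,j}
  B1: in={g,j} out={f,g,j,z}
  B2: in={g,j,z} out={j,z}
  B3: in={z} out={f,g,j,z}
  B4: in={f,j} out={f,j,z}
  B5: in={j,z} out={f,j,z}
  B6: in={f,j,z} out={f,z}
  B7: in={f,z} out={f,z}
  B8: in={z} out={f,z}
  B9: in={f,z} out=∅

Interference:
  a — {f,z}
  f — {a,g,j,z}
  g — {f,j,z}
  j — {f,g,z}
  z — {a,f,g,j}

Colouring:
  lower bound: {f,g,j,z} mutually conflict ⇒ χ ≥ 4
  assign a→c2 f→c0 g→c2 j→c3 z→c1 — no edge inside a register ⇒ χ ≤ 4
  χ = 4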